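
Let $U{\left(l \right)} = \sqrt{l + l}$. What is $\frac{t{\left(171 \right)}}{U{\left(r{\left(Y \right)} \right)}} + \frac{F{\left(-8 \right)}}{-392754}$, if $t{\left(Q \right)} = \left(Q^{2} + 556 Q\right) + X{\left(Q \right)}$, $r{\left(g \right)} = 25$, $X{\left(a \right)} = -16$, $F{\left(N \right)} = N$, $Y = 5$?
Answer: $\frac{4}{196377} + \frac{124301 \sqrt{2}}{10} \approx 17579.0$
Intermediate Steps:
$t{\left(Q \right)} = -16 + Q^{2} + 556 Q$ ($t{\left(Q \right)} = \left(Q^{2} + 556 Q\right) - 16 = -16 + Q^{2} + 556 Q$)
$U{\left(l \right)} = \sqrt{2} \sqrt{l}$ ($U{\left(l \right)} = \sqrt{2 l} = \sqrt{2} \sqrt{l}$)
$\frac{t{\left(171 \right)}}{U{\left(r{\left(Y \right)} \right)}} + \frac{F{\left(-8 \right)}}{-392754} = \frac{-16 + 171^{2} + 556 \cdot 171}{\sqrt{2} \sqrt{25}} - \frac{8}{-392754} = \frac{-16 + 29241 + 95076}{\sqrt{2} \cdot 5} - - \frac{4}{196377} = \frac{124301}{5 \sqrt{2}} + \frac{4}{196377} = 124301 \frac{\sqrt{2}}{10} + \frac{4}{196377} = \frac{124301 \sqrt{2}}{10} + \frac{4}{196377} = \frac{4}{196377} + \frac{124301 \sqrt{2}}{10}$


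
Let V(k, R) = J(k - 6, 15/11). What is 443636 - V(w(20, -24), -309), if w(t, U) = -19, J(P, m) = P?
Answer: 443661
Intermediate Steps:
V(k, R) = -6 + k (V(k, R) = k - 6 = -6 + k)
443636 - V(w(20, -24), -309) = 443636 - (-6 - 19) = 443636 - 1*(-25) = 443636 + 25 = 443661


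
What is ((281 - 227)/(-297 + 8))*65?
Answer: -3510/289 ≈ -12.145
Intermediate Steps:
((281 - 227)/(-297 + 8))*65 = (54/(-289))*65 = (54*(-1/289))*65 = -54/289*65 = -3510/289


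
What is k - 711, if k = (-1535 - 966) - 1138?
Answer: -4350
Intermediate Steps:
k = -3639 (k = -2501 - 1138 = -3639)
k - 711 = -3639 - 711 = -4350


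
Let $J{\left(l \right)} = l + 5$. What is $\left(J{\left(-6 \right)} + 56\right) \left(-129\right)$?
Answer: $-7095$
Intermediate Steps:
$J{\left(l \right)} = 5 + l$
$\left(J{\left(-6 \right)} + 56\right) \left(-129\right) = \left(\left(5 - 6\right) + 56\right) \left(-129\right) = \left(-1 + 56\right) \left(-129\right) = 55 \left(-129\right) = -7095$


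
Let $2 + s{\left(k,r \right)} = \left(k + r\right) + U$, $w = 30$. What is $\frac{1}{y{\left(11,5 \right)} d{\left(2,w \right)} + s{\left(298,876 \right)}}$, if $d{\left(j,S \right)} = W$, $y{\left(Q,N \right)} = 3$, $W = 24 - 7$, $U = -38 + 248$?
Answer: $\frac{1}{1433} \approx 0.00069784$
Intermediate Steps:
$U = 210$
$W = 17$ ($W = 24 - 7 = 17$)
$d{\left(j,S \right)} = 17$
$s{\left(k,r \right)} = 208 + k + r$ ($s{\left(k,r \right)} = -2 + \left(\left(k + r\right) + 210\right) = -2 + \left(210 + k + r\right) = 208 + k + r$)
$\frac{1}{y{\left(11,5 \right)} d{\left(2,w \right)} + s{\left(298,876 \right)}} = \frac{1}{3 \cdot 17 + \left(208 + 298 + 876\right)} = \frac{1}{51 + 1382} = \frac{1}{1433}$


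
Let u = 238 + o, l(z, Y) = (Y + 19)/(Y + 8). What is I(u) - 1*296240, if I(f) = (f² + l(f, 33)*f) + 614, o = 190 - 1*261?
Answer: -10968533/41 ≈ -2.6753e+5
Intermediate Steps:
l(z, Y) = (19 + Y)/(8 + Y)
o = -71 (o = 190 - 261 = -71)
u = 167 (u = 238 - 71 = 167)
I(f) = 614 + f² + 52*f/41 (I(f) = (f² + ((19 + 33)/(8 + 33))*f) + 614 = (f² + (52/41)*f) + 614 = (f² + ((1/41)*52)*f) + 614 = (f² + 52*f/41) + 614 = 614 + f² + 52*f/41)
I(u) - 1*296240 = (614 + 167² + (52/41)*167) - 1*296240 = (614 + 27889 + 8684/41) - 296240 = 1177307/41 - 296240 = -10968533/41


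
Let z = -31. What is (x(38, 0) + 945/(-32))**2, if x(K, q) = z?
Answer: 3751969/1024 ≈ 3664.0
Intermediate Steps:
x(K, q) = -31
(x(38, 0) + 945/(-32))**2 = (-31 + 945/(-32))**2 = (-31 + 945*(-1/32))**2 = (-31 - 945/32)**2 = (-1937/32)**2 = 3751969/1024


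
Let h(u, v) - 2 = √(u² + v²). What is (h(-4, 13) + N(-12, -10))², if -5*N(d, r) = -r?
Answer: 185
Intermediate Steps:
h(u, v) = 2 + √(u² + v²)
N(d, r) = r/5 (N(d, r) = -(-1)*r/5 = r/5)
(h(-4, 13) + N(-12, -10))² = ((2 + √((-4)² + 13²)) + (⅕)*(-10))² = ((2 + √(16 + 169)) - 2)² = ((2 + √185) - 2)² = (√185)² = 185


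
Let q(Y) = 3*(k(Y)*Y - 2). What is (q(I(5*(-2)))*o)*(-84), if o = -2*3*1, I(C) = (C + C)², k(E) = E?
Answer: 241916976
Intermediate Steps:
I(C) = 4*C² (I(C) = (2*C)² = 4*C²)
q(Y) = -6 + 3*Y² (q(Y) = 3*(Y*Y - 2) = 3*(Y² - 2) = 3*(-2 + Y²) = -6 + 3*Y²)
o = -6 (o = -6*1 = -6)
(q(I(5*(-2)))*o)*(-84) = ((-6 + 3*(4*(5*(-2))²)²)*(-6))*(-84) = ((-6 + 3*(4*(-10)²)²)*(-6))*(-84) = ((-6 + 3*(4*100)²)*(-6))*(-84) = ((-6 + 3*400²)*(-6))*(-84) = ((-6 + 3*160000)*(-6))*(-84) = ((-6 + 480000)*(-6))*(-84) = (479994*(-6))*(-84) = -2879964*(-84) = 241916976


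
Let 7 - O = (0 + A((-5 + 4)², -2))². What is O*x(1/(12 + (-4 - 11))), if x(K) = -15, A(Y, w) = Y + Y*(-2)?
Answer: -90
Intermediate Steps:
A(Y, w) = -Y (A(Y, w) = Y - 2*Y = -Y)
O = 6 (O = 7 - (0 - (-5 + 4)²)² = 7 - (0 - 1*(-1)²)² = 7 - (0 - 1*1)² = 7 - (0 - 1)² = 7 - 1*(-1)² = 7 - 1*1 = 7 - 1 = 6)
O*x(1/(12 + (-4 - 11))) = 6*(-15) = -90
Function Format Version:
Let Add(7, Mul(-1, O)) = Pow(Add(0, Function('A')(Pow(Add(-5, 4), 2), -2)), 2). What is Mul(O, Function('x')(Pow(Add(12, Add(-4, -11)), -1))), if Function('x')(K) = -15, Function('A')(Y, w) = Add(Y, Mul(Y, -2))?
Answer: -90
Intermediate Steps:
Function('A')(Y, w) = Mul(-1, Y) (Function('A')(Y, w) = Add(Y, Mul(-2, Y)) = Mul(-1, Y))
O = 6 (O = Add(7, Mul(-1, Pow(Add(0, Mul(-1, Pow(Add(-5, 4), 2))), 2))) = Add(7, Mul(-1, Pow(Add(0, Mul(-1, Pow(-1, 2))), 2))) = Add(7, Mul(-1, Pow(Add(0, Mul(-1, 1)), 2))) = Add(7, Mul(-1, Pow(Add(0, -1), 2))) = Add(7, Mul(-1, Pow(-1, 2))) = Add(7, Mul(-1, 1)) = Add(7, -1) = 6)
Mul(O, Function('x')(Pow(Add(12, Add(-4, -11)), -1))) = Mul(6, -15) = -90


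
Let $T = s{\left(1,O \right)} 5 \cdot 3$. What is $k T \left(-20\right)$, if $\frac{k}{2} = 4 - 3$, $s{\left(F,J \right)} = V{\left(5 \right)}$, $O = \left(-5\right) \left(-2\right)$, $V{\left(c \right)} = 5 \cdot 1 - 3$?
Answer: $-1200$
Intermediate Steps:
$V{\left(c \right)} = 2$ ($V{\left(c \right)} = 5 - 3 = 2$)
$O = 10$
$s{\left(F,J \right)} = 2$
$k = 2$ ($k = 2 \left(4 - 3\right) = 2 \cdot 1 = 2$)
$T = 30$ ($T = 2 \cdot 5 \cdot 3 = 10 \cdot 3 = 30$)
$k T \left(-20\right) = 2 \cdot 30 \left(-20\right) = 60 \left(-20\right) = -1200$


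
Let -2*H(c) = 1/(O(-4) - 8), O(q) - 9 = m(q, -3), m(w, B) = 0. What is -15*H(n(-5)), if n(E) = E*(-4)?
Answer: 15/2 ≈ 7.5000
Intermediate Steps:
n(E) = -4*E
O(q) = 9 (O(q) = 9 + 0 = 9)
H(c) = -½ (H(c) = -1/(2*(9 - 8)) = -½/1 = -½*1 = -½)
-15*H(n(-5)) = -15*(-½) = 15/2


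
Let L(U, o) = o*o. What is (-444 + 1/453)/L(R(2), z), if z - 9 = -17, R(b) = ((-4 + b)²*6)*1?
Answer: -201131/28992 ≈ -6.9375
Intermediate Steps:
R(b) = 6*(-4 + b)² (R(b) = (6*(-4 + b)²)*1 = 6*(-4 + b)²)
z = -8 (z = 9 - 17 = -8)
L(U, o) = o²
(-444 + 1/453)/L(R(2), z) = (-444 + 1/453)/((-8)²) = (-444 + 1/453)/64 = -201131/453*1/64 = -201131/28992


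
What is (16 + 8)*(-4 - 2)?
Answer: -144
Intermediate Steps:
(16 + 8)*(-4 - 2) = 24*(-6) = -144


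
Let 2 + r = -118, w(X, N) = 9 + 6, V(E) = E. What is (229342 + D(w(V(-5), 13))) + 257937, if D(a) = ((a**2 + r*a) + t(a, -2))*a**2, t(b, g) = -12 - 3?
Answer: 129529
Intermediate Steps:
t(b, g) = -15
w(X, N) = 15
r = -120 (r = -2 - 118 = -120)
D(a) = a**2*(-15 + a**2 - 120*a) (D(a) = ((a**2 - 120*a) - 15)*a**2 = (-15 + a**2 - 120*a)*a**2 = a**2*(-15 + a**2 - 120*a))
(229342 + D(w(V(-5), 13))) + 257937 = (229342 + 15**2*(-15 + 15**2 - 120*15)) + 257937 = (229342 + 225*(-15 + 225 - 1800)) + 257937 = (229342 + 225*(-1590)) + 257937 = (229342 - 357750) + 257937 = -128408 + 257937 = 129529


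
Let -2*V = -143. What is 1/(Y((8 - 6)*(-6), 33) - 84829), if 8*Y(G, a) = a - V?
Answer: -16/1357341 ≈ -1.1788e-5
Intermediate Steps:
V = 143/2 (V = -½*(-143) = 143/2 ≈ 71.500)
Y(G, a) = -143/16 + a/8 (Y(G, a) = (a - 1*143/2)/8 = (a - 143/2)/8 = (-143/2 + a)/8 = -143/16 + a/8)
1/(Y((8 - 6)*(-6), 33) - 84829) = 1/((-143/16 + (⅛)*33) - 84829) = 1/((-143/16 + 33/8) - 84829) = 1/(-77/16 - 84829) = 1/(-1357341/16) = -16/1357341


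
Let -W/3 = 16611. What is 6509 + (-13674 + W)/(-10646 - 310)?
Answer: 23792037/3652 ≈ 6514.8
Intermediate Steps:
W = -49833 (W = -3*16611 = -49833)
6509 + (-13674 + W)/(-10646 - 310) = 6509 + (-13674 - 49833)/(-10646 - 310) = 6509 - 63507/(-10956) = 6509 - 63507*(-1/10956) = 6509 + 21169/3652 = 23792037/3652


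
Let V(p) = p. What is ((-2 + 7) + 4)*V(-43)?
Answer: -387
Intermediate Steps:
((-2 + 7) + 4)*V(-43) = ((-2 + 7) + 4)*(-43) = (5 + 4)*(-43) = 9*(-43) = -387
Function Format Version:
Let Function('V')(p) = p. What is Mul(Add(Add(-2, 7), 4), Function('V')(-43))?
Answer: -387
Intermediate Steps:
Mul(Add(Add(-2, 7), 4), Function('V')(-43)) = Mul(Add(Add(-2, 7), 4), -43) = Mul(Add(5, 4), -43) = Mul(9, -43) = -387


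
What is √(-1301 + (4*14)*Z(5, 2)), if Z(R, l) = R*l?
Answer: I*√741 ≈ 27.221*I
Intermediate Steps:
√(-1301 + (4*14)*Z(5, 2)) = √(-1301 + (4*14)*(5*2)) = √(-1301 + 56*10) = √(-1301 + 560) = √(-741) = I*√741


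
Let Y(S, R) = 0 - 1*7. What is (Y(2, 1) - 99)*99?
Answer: -10494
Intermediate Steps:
Y(S, R) = -7 (Y(S, R) = 0 - 7 = -7)
(Y(2, 1) - 99)*99 = (-7 - 99)*99 = -106*99 = -10494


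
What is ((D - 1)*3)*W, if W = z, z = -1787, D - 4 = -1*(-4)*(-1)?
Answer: 5361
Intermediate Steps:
D = 0 (D = 4 - 1*(-4)*(-1) = 4 + 4*(-1) = 4 - 4 = 0)
W = -1787
((D - 1)*3)*W = ((0 - 1)*3)*(-1787) = -1*3*(-1787) = -3*(-1787) = 5361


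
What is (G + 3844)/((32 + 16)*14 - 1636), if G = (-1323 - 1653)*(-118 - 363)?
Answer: -358825/241 ≈ -1488.9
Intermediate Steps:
G = 1431456 (G = -2976*(-481) = 1431456)
(G + 3844)/((32 + 16)*14 - 1636) = (1431456 + 3844)/((32 + 16)*14 - 1636) = 1435300/(48*14 - 1636) = 1435300/(672 - 1636) = 1435300/(-964) = 1435300*(-1/964) = -358825/241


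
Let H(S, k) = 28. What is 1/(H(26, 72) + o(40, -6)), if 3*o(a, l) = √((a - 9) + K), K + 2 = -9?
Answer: 63/1759 - 3*√5/3518 ≈ 0.033909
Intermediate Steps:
K = -11 (K = -2 - 9 = -11)
o(a, l) = √(-20 + a)/3 (o(a, l) = √((a - 9) - 11)/3 = √((-9 + a) - 11)/3 = √(-20 + a)/3)
1/(H(26, 72) + o(40, -6)) = 1/(28 + √(-20 + 40)/3) = 1/(28 + √20/3) = 1/(28 + (2*√5)/3) = 1/(28 + 2*√5/3)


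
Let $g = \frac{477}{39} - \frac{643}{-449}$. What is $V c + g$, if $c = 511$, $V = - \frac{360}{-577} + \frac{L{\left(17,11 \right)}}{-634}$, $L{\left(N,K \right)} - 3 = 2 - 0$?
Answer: $\frac{701341921485}{2135279666} \approx 328.45$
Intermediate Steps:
$L{\left(N,K \right)} = 5$ ($L{\left(N,K \right)} = 3 + \left(2 - 0\right) = 3 + \left(2 + 0\right) = 3 + 2 = 5$)
$V = \frac{225355}{365818}$ ($V = - \frac{360}{-577} + \frac{5}{-634} = \left(-360\right) \left(- \frac{1}{577}\right) + 5 \left(- \frac{1}{634}\right) = \frac{360}{577} - \frac{5}{634} = \frac{225355}{365818} \approx 0.61603$)
$g = \frac{79750}{5837}$ ($g = 477 \cdot \frac{1}{39} - - \frac{643}{449} = \frac{159}{13} + \frac{643}{449} = \frac{79750}{5837} \approx 13.663$)
$V c + g = \frac{225355}{365818} \cdot 511 + \frac{79750}{5837} = \frac{115156405}{365818} + \frac{79750}{5837} = \frac{701341921485}{2135279666}$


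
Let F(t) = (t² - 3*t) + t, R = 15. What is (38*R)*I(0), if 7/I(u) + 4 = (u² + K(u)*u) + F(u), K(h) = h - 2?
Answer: -1995/2 ≈ -997.50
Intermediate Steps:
F(t) = t² - 2*t
K(h) = -2 + h
I(u) = 7/(-4 + u² + 2*u*(-2 + u)) (I(u) = 7/(-4 + ((u² + (-2 + u)*u) + u*(-2 + u))) = 7/(-4 + ((u² + u*(-2 + u)) + u*(-2 + u))) = 7/(-4 + (u² + 2*u*(-2 + u))) = 7/(-4 + u² + 2*u*(-2 + u)))
(38*R)*I(0) = (38*15)*(7/(-4 - 4*0 + 3*0²)) = 570*(7/(-4 + 0 + 3*0)) = 570*(7/(-4 + 0 + 0)) = 570*(7/(-4)) = 570*(7*(-¼)) = 570*(-7/4) = -1995/2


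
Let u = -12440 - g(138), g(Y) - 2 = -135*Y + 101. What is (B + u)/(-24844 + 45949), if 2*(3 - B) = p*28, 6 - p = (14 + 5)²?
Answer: 316/603 ≈ 0.52405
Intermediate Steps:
p = -355 (p = 6 - (14 + 5)² = 6 - 1*19² = 6 - 1*361 = 6 - 361 = -355)
g(Y) = 103 - 135*Y (g(Y) = 2 + (-135*Y + 101) = 2 + (101 - 135*Y) = 103 - 135*Y)
B = 4973 (B = 3 - (-355)*28/2 = 3 - ½*(-9940) = 3 + 4970 = 4973)
u = 6087 (u = -12440 - (103 - 135*138) = -12440 - (103 - 18630) = -12440 - 1*(-18527) = -12440 + 18527 = 6087)
(B + u)/(-24844 + 45949) = (4973 + 6087)/(-24844 + 45949) = 11060/21105 = 11060*(1/21105) = 316/603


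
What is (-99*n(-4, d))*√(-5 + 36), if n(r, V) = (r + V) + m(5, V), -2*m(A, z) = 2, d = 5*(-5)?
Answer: 2970*√31 ≈ 16536.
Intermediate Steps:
d = -25
m(A, z) = -1 (m(A, z) = -½*2 = -1)
n(r, V) = -1 + V + r (n(r, V) = (r + V) - 1 = (V + r) - 1 = -1 + V + r)
(-99*n(-4, d))*√(-5 + 36) = (-99*(-1 - 25 - 4))*√(-5 + 36) = (-99*(-30))*√31 = 2970*√31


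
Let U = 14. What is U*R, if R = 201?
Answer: 2814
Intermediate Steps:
U*R = 14*201 = 2814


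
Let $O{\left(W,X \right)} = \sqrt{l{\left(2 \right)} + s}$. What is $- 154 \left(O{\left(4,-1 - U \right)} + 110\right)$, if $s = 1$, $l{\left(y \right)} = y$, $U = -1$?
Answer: $-16940 - 154 \sqrt{3} \approx -17207.0$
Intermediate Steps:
$O{\left(W,X \right)} = \sqrt{3}$ ($O{\left(W,X \right)} = \sqrt{2 + 1} = \sqrt{3}$)
$- 154 \left(O{\left(4,-1 - U \right)} + 110\right) = - 154 \left(\sqrt{3} + 110\right) = - 154 \left(110 + \sqrt{3}\right) = -16940 - 154 \sqrt{3}$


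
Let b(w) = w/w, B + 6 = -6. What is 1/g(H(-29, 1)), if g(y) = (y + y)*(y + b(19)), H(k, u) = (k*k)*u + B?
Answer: 1/1376140 ≈ 7.2667e-7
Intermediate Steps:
B = -12 (B = -6 - 6 = -12)
b(w) = 1
H(k, u) = -12 + u*k² (H(k, u) = (k*k)*u - 12 = k²*u - 12 = u*k² - 12 = -12 + u*k²)
g(y) = 2*y*(1 + y) (g(y) = (y + y)*(y + 1) = (2*y)*(1 + y) = 2*y*(1 + y))
1/g(H(-29, 1)) = 1/(2*(-12 + 1*(-29)²)*(1 + (-12 + 1*(-29)²))) = 1/(2*(-12 + 1*841)*(1 + (-12 + 1*841))) = 1/(2*(-12 + 841)*(1 + (-12 + 841))) = 1/(2*829*(1 + 829)) = 1/(2*829*830) = 1/1376140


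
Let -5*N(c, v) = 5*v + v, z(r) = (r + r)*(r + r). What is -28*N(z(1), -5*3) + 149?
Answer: -355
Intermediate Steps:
z(r) = 4*r² (z(r) = (2*r)*(2*r) = 4*r²)
N(c, v) = -6*v/5 (N(c, v) = -(5*v + v)/5 = -6*v/5)
-28*N(z(1), -5*3) + 149 = -(-168)*(-5*3)/5 + 149 = -(-168)*(-15)/5 + 149 = -28*18 + 149 = -504 + 149 = -355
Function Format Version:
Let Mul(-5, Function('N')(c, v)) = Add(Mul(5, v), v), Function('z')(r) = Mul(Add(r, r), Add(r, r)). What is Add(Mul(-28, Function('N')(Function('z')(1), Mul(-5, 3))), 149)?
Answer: -355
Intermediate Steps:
Function('z')(r) = Mul(4, Pow(r, 2)) (Function('z')(r) = Mul(Mul(2, r), Mul(2, r)) = Mul(4, Pow(r, 2)))
Function('N')(c, v) = Mul(Rational(-6, 5), v) (Function('N')(c, v) = Mul(Rational(-1, 5), Add(Mul(5, v), v)) = Mul(Rational(-1, 5), Mul(6, v)) = Mul(Rational(-6, 5), v))
Add(Mul(-28, Function('N')(Function('z')(1), Mul(-5, 3))), 149) = Add(Mul(-28, Mul(Rational(-6, 5), Mul(-5, 3))), 149) = Add(Mul(-28, Mul(Rational(-6, 5), -15)), 149) = Add(Mul(-28, 18), 149) = Add(-504, 149) = -355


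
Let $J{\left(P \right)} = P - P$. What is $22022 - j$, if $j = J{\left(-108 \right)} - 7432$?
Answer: $29454$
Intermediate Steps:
$J{\left(P \right)} = 0$
$j = -7432$ ($j = 0 - 7432 = -7432$)
$22022 - j = 22022 - -7432 = 22022 + 7432 = 29454$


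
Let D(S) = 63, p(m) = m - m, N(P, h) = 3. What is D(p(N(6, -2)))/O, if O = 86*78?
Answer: 21/2236 ≈ 0.0093918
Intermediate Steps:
p(m) = 0
O = 6708
D(p(N(6, -2)))/O = 63/6708 = 63*(1/6708) = 21/2236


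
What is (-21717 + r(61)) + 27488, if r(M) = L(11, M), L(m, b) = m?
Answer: 5782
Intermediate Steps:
r(M) = 11
(-21717 + r(61)) + 27488 = (-21717 + 11) + 27488 = -21706 + 27488 = 5782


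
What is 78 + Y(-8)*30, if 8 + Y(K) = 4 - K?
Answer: 198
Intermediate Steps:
Y(K) = -4 - K (Y(K) = -8 + (4 - K) = -4 - K)
78 + Y(-8)*30 = 78 + (-4 - 1*(-8))*30 = 78 + (-4 + 8)*30 = 78 + 4*30 = 78 + 120 = 198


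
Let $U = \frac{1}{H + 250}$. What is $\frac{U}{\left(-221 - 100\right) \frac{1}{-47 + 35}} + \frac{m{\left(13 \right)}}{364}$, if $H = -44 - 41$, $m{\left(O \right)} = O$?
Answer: $\frac{17767}{494340} \approx 0.035941$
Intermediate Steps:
$H = -85$ ($H = -44 - 41 = -85$)
$U = \frac{1}{165}$ ($U = \frac{1}{-85 + 250} = \frac{1}{165} \approx 0.0060606$)
$\frac{U}{\left(-221 - 100\right) \frac{1}{-47 + 35}} + \frac{m{\left(13 \right)}}{364} = \frac{1}{165 \frac{-221 - 100}{-47 + 35}} + \frac{13}{364} = \frac{1}{165 \left(- \frac{321}{-12}\right)} + 13 \cdot \frac{1}{364} = \frac{1}{165 \left(\left(-321\right) \left(- \frac{1}{12}\right)\right)} + \frac{1}{28} = \frac{1}{165 \cdot \frac{107}{4}} + \frac{1}{28} = \frac{1}{165} \cdot \frac{4}{107} + \frac{1}{28} = \frac{4}{17655} + \frac{1}{28} = \frac{17767}{494340}$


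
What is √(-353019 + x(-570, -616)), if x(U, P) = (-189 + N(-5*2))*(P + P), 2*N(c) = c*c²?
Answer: √495829 ≈ 704.15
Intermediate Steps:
N(c) = c³/2 (N(c) = (c*c²)/2 = c³/2)
x(U, P) = -1378*P (x(U, P) = (-189 + (-5*2)³/2)*(P + P) = (-189 + (½)*(-10)³)*(2*P) = (-189 + (½)*(-1000))*(2*P) = (-189 - 500)*(2*P) = -1378*P)
√(-353019 + x(-570, -616)) = √(-353019 - 1378*(-616)) = √(-353019 + 848848) = √495829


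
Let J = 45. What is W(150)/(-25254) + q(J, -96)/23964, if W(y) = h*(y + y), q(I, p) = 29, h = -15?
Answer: 6031687/33621492 ≈ 0.17940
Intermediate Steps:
W(y) = -30*y (W(y) = -15*(y + y) = -30*y)
W(150)/(-25254) + q(J, -96)/23964 = -30*150/(-25254) + 29/23964 = -4500*(-1/25254) + 29*(1/23964) = 250/1403 + 29/23964 = 6031687/33621492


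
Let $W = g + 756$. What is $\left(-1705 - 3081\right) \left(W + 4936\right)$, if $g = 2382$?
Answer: $-38642164$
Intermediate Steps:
$W = 3138$ ($W = 2382 + 756 = 3138$)
$\left(-1705 - 3081\right) \left(W + 4936\right) = \left(-1705 - 3081\right) \left(3138 + 4936\right) = \left(-4786\right) 8074 = -38642164$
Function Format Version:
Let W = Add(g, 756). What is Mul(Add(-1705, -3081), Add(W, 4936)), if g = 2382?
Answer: -38642164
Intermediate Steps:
W = 3138 (W = Add(2382, 756) = 3138)
Mul(Add(-1705, -3081), Add(W, 4936)) = Mul(Add(-1705, -3081), Add(3138, 4936)) = Mul(-4786, 8074) = -38642164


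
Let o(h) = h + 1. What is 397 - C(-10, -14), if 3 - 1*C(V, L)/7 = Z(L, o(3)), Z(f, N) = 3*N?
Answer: 460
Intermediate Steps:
o(h) = 1 + h
C(V, L) = -63 (C(V, L) = 21 - 21*(1 + 3) = 21 - 21*4 = 21 - 7*12 = 21 - 84 = -63)
397 - C(-10, -14) = 397 - 1*(-63) = 397 + 63 = 460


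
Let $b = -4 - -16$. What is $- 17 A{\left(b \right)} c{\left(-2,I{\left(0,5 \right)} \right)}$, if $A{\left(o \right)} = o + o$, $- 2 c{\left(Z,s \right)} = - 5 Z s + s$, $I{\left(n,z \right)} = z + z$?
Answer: $22440$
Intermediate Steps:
$b = 12$ ($b = -4 + 16 = 12$)
$I{\left(n,z \right)} = 2 z$
$c{\left(Z,s \right)} = - \frac{s}{2} + \frac{5 Z s}{2}$ ($c{\left(Z,s \right)} = - \frac{- 5 Z s + s}{2} = - \frac{s - 5 Z s}{2} = - \frac{s}{2} + \frac{5 Z s}{2}$)
$A{\left(o \right)} = 2 o$
$- 17 A{\left(b \right)} c{\left(-2,I{\left(0,5 \right)} \right)} = - 17 \cdot 2 \cdot 12 \frac{2 \cdot 5 \left(-1 + 5 \left(-2\right)\right)}{2} = \left(-17\right) 24 \cdot \frac{1}{2} \cdot 10 \left(-1 - 10\right) = - 408 \cdot \frac{1}{2} \cdot 10 \left(-11\right) = \left(-408\right) \left(-55\right) = 22440$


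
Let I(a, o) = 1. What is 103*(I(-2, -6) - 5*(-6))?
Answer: 3193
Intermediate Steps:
103*(I(-2, -6) - 5*(-6)) = 103*(1 - 5*(-6)) = 103*(1 + 30) = 103*31 = 3193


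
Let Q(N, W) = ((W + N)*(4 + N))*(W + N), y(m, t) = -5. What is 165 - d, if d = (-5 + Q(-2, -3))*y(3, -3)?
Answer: 390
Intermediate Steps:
Q(N, W) = (N + W)**2*(4 + N) (Q(N, W) = ((N + W)*(4 + N))*(N + W) = ((4 + N)*(N + W))*(N + W) = (N + W)**2*(4 + N))
d = -225 (d = (-5 + (-2 - 3)**2*(4 - 2))*(-5) = (-5 + (-5)**2*2)*(-5) = (-5 + 25*2)*(-5) = (-5 + 50)*(-5) = 45*(-5) = -225)
165 - d = 165 - 1*(-225) = 165 + 225 = 390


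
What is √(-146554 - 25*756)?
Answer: I*√165454 ≈ 406.76*I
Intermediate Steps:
√(-146554 - 25*756) = √(-146554 - 18900) = √(-165454) = I*√165454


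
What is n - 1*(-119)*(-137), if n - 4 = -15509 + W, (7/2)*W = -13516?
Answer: -249688/7 ≈ -35670.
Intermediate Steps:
W = -27032/7 (W = (2/7)*(-13516) = -27032/7 ≈ -3861.7)
n = -135567/7 (n = 4 + (-15509 - 27032/7) = 4 - 135595/7 = -135567/7 ≈ -19367.)
n - 1*(-119)*(-137) = -135567/7 - 1*(-119)*(-137) = -135567/7 + 119*(-137) = -135567/7 - 16303 = -249688/7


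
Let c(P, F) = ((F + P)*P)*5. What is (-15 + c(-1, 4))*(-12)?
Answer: 360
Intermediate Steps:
c(P, F) = 5*P*(F + P) (c(P, F) = (P*(F + P))*5 = 5*P*(F + P))
(-15 + c(-1, 4))*(-12) = (-15 + 5*(-1)*(4 - 1))*(-12) = (-15 + 5*(-1)*3)*(-12) = (-15 - 15)*(-12) = -30*(-12) = 360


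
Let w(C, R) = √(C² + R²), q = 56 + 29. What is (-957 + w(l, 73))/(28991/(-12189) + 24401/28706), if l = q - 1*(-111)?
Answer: 334851844338/534791857 - 349897434*√43745/534791857 ≈ 489.29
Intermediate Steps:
q = 85
l = 196 (l = 85 - 1*(-111) = 85 + 111 = 196)
(-957 + w(l, 73))/(28991/(-12189) + 24401/28706) = (-957 + √(196² + 73²))/(28991/(-12189) + 24401/28706) = (-957 + √(38416 + 5329))/(28991*(-1/12189) + 24401*(1/28706)) = (-957 + √43745)/(-28991/12189 + 24401/28706) = (-957 + √43745)/(-534791857/349897434) = (-957 + √43745)*(-349897434/534791857) = 334851844338/534791857 - 349897434*√43745/534791857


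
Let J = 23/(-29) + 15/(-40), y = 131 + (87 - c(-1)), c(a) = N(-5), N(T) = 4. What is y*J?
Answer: -28997/116 ≈ -249.97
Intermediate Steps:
c(a) = 4
y = 214 (y = 131 + (87 - 1*4) = 131 + (87 - 4) = 131 + 83 = 214)
J = -271/232 (J = 23*(-1/29) + 15*(-1/40) = -23/29 - 3/8 = -271/232 ≈ -1.1681)
y*J = 214*(-271/232) = -28997/116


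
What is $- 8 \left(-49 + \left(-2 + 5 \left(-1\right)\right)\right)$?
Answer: $448$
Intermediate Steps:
$- 8 \left(-49 + \left(-2 + 5 \left(-1\right)\right)\right) = - 8 \left(-49 - 7\right) = \left(-8\right) \left(-56\right) = 448$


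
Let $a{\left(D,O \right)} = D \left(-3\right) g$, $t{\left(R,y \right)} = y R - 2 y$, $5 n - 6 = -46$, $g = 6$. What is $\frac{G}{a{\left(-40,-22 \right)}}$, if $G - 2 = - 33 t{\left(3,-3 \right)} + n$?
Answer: $\frac{31}{240} \approx 0.12917$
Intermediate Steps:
$n = -8$ ($n = \frac{6}{5} + \frac{1}{5} \left(-46\right) = \frac{6}{5} - \frac{46}{5} = -8$)
$t{\left(R,y \right)} = - 2 y + R y$ ($t{\left(R,y \right)} = R y - 2 y = - 2 y + R y$)
$a{\left(D,O \right)} = - 18 D$ ($a{\left(D,O \right)} = D \left(-3\right) 6 = - 3 D 6 = - 18 D$)
$G = 93$ ($G = 2 - \left(8 + 33 \left(- 3 \left(-2 + 3\right)\right)\right) = 2 - \left(8 + 33 \left(\left(-3\right) 1\right)\right) = 2 - -91 = 2 + \left(99 - 8\right) = 2 + 91 = 93$)
$\frac{G}{a{\left(-40,-22 \right)}} = \frac{93}{\left(-18\right) \left(-40\right)} = \frac{93}{720} = 93 \cdot \frac{1}{720} = \frac{31}{240}$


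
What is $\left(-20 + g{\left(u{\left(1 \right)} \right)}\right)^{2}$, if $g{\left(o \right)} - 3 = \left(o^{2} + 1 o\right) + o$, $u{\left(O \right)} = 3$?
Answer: $4$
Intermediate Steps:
$g{\left(o \right)} = 3 + o^{2} + 2 o$ ($g{\left(o \right)} = 3 + \left(\left(o^{2} + 1 o\right) + o\right) = 3 + \left(\left(o^{2} + o\right) + o\right) = 3 + \left(\left(o + o^{2}\right) + o\right) = 3 + \left(o^{2} + 2 o\right) = 3 + o^{2} + 2 o$)
$\left(-20 + g{\left(u{\left(1 \right)} \right)}\right)^{2} = \left(-20 + \left(3 + 3^{2} + 2 \cdot 3\right)\right)^{2} = \left(-20 + \left(3 + 9 + 6\right)\right)^{2} = \left(-20 + 18\right)^{2} = \left(-2\right)^{2} = 4$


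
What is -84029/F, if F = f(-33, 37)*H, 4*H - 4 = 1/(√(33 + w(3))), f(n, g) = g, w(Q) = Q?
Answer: -2016696/925 ≈ -2180.2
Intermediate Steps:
H = 25/24 (H = 1 + 1/(4*(√(33 + 3))) = 1 + 1/(4*(√36)) = 1 + (¼)/6 = 1 + (¼)*(⅙) = 1 + 1/24 = 25/24 ≈ 1.0417)
F = 925/24 (F = 37*(25/24) = 925/24 ≈ 38.542)
-84029/F = -84029/925/24 = -84029*24/925 = -2016696/925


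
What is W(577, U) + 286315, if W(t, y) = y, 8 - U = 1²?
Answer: 286322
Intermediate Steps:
U = 7 (U = 8 - 1*1² = 8 - 1*1 = 8 - 1 = 7)
W(577, U) + 286315 = 7 + 286315 = 286322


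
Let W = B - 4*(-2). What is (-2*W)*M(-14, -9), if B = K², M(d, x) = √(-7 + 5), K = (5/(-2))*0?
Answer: -16*I*√2 ≈ -22.627*I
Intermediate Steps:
K = 0 (K = (5*(-½))*0 = -5/2*0 = 0)
M(d, x) = I*√2 (M(d, x) = √(-2) = I*√2)
B = 0 (B = 0² = 0)
W = 8 (W = 0 - 4*(-2) = 0 + 8 = 8)
(-2*W)*M(-14, -9) = (-2*8)*(I*√2) = -16*I*√2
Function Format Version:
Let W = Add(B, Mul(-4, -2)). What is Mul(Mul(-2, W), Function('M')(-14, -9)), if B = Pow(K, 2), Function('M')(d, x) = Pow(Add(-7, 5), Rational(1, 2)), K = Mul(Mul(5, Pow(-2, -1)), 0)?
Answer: Mul(-16, I, Pow(2, Rational(1, 2))) ≈ Mul(-22.627, I)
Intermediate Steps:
K = 0 (K = Mul(Mul(5, Rational(-1, 2)), 0) = Mul(Rational(-5, 2), 0) = 0)
Function('M')(d, x) = Mul(I, Pow(2, Rational(1, 2))) (Function('M')(d, x) = Pow(-2, Rational(1, 2)) = Mul(I, Pow(2, Rational(1, 2))))
B = 0 (B = Pow(0, 2) = 0)
W = 8 (W = Add(0, Mul(-4, -2)) = Add(0, 8) = 8)
Mul(Mul(-2, W), Function('M')(-14, -9)) = Mul(Mul(-2, 8), Mul(I, Pow(2, Rational(1, 2)))) = Mul(-16, Mul(I, Pow(2, Rational(1, 2)))) = Mul(-16, I, Pow(2, Rational(1, 2)))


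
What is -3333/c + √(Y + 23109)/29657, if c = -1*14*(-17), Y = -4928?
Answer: -3333/238 + √18181/29657 ≈ -14.000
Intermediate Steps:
c = 238 (c = -14*(-17) = 238)
-3333/c + √(Y + 23109)/29657 = -3333/238 + √(-4928 + 23109)/29657 = -3333*1/238 + √18181*(1/29657) = -3333/238 + √18181/29657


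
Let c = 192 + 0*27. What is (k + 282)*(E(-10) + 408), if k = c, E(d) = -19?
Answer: 184386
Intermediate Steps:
c = 192 (c = 192 + 0 = 192)
k = 192
(k + 282)*(E(-10) + 408) = (192 + 282)*(-19 + 408) = 474*389 = 184386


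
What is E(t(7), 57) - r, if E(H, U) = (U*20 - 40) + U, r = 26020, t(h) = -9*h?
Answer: -24863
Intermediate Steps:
E(H, U) = -40 + 21*U (E(H, U) = (20*U - 40) + U = (-40 + 20*U) + U = -40 + 21*U)
E(t(7), 57) - r = (-40 + 21*57) - 1*26020 = (-40 + 1197) - 26020 = 1157 - 26020 = -24863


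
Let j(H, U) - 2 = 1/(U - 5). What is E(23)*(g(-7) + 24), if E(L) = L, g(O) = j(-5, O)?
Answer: 7153/12 ≈ 596.08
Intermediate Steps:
j(H, U) = 2 + 1/(-5 + U) (j(H, U) = 2 + 1/(U - 5) = 2 + 1/(-5 + U))
g(O) = (-9 + 2*O)/(-5 + O)
E(23)*(g(-7) + 24) = 23*((-9 + 2*(-7))/(-5 - 7) + 24) = 23*((-9 - 14)/(-12) + 24) = 23*(-1/12*(-23) + 24) = 23*(23/12 + 24) = 23*(311/12) = 7153/12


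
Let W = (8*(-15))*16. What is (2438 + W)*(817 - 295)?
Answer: 270396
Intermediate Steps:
W = -1920 (W = -120*16 = -1920)
(2438 + W)*(817 - 295) = (2438 - 1920)*(817 - 295) = 518*522 = 270396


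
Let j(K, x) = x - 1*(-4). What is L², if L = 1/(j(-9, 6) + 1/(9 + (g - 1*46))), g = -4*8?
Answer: 4761/474721 ≈ 0.010029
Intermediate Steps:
j(K, x) = 4 + x (j(K, x) = x + 4 = 4 + x)
g = -32
L = 69/689 (L = 1/((4 + 6) + 1/(9 + (-32 - 1*46))) = 1/(10 + 1/(9 + (-32 - 46))) = 1/(10 + 1/(9 - 78)) = 1/(10 + 1/(-69)) = 1/(10 - 1/69) = 1/(689/69) = 69/689 ≈ 0.10015)
L² = (69/689)² = 4761/474721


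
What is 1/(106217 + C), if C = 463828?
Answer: 1/570045 ≈ 1.7542e-6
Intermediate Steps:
1/(106217 + C) = 1/(106217 + 463828) = 1/570045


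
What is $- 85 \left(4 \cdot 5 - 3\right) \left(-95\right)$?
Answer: $137275$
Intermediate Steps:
$- 85 \left(4 \cdot 5 - 3\right) \left(-95\right) = - 85 \left(20 - 3\right) \left(-95\right) = \left(-85\right) 17 \left(-95\right) = \left(-1445\right) \left(-95\right) = 137275$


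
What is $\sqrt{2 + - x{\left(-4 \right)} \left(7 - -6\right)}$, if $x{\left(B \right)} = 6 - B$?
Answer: $8 i \sqrt{2} \approx 11.314 i$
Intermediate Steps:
$\sqrt{2 + - x{\left(-4 \right)} \left(7 - -6\right)} = \sqrt{2 + - (6 - -4) \left(7 - -6\right)} = \sqrt{2 + - (6 + 4) \left(7 + 6\right)} = \sqrt{2 + \left(-1\right) 10 \cdot 13} = \sqrt{2 - 130} = \sqrt{-128} = 8 i \sqrt{2}$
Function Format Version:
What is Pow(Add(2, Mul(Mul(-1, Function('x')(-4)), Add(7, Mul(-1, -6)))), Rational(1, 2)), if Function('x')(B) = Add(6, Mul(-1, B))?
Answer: Mul(8, I, Pow(2, Rational(1, 2))) ≈ Mul(11.314, I)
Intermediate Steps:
Pow(Add(2, Mul(Mul(-1, Function('x')(-4)), Add(7, Mul(-1, -6)))), Rational(1, 2)) = Pow(Add(2, Mul(Mul(-1, Add(6, Mul(-1, -4))), Add(7, Mul(-1, -6)))), Rational(1, 2)) = Pow(Add(2, Mul(Mul(-1, Add(6, 4)), Add(7, 6))), Rational(1, 2)) = Pow(Add(2, Mul(Mul(-1, 10), 13)), Rational(1, 2)) = Pow(Add(2, Mul(-10, 13)), Rational(1, 2)) = Pow(Add(2, -130), Rational(1, 2)) = Pow(-128, Rational(1, 2)) = Mul(8, I, Pow(2, Rational(1, 2)))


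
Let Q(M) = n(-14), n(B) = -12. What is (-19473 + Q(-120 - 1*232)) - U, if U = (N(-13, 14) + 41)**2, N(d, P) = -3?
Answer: -20929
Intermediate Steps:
Q(M) = -12
U = 1444 (U = (-3 + 41)**2 = 38**2 = 1444)
(-19473 + Q(-120 - 1*232)) - U = (-19473 - 12) - 1*1444 = -19485 - 1444 = -20929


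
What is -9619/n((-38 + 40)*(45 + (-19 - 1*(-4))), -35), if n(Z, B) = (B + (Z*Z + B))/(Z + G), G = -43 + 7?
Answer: -115428/1765 ≈ -65.398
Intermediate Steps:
G = -36
n(Z, B) = (Z² + 2*B)/(-36 + Z) (n(Z, B) = (B + (Z*Z + B))/(Z - 36) = (B + (Z² + B))/(-36 + Z) = (B + (B + Z²))/(-36 + Z) = (Z² + 2*B)/(-36 + Z))
-9619/n((-38 + 40)*(45 + (-19 - 1*(-4))), -35) = -9619*(-36 + (-38 + 40)*(45 + (-19 - 1*(-4))))/(((-38 + 40)*(45 + (-19 - 1*(-4))))² + 2*(-35)) = -9619*(-36 + 2*(45 + (-19 + 4)))/((2*(45 + (-19 + 4)))² - 70) = -9619*(-36 + 2*(45 - 15))/((2*(45 - 15))² - 70) = -9619*(-36 + 2*30)/((2*30)² - 70) = -9619*(-36 + 60)/(60² - 70) = -9619*24/(3600 - 70) = -9619/((1/24)*3530) = -9619/1765/12 = -9619*12/1765 = -115428/1765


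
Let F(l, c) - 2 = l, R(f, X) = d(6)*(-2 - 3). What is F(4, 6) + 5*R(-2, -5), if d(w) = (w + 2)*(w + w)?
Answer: -2394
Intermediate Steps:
d(w) = 2*w*(2 + w) (d(w) = (2 + w)*(2*w) = 2*w*(2 + w))
R(f, X) = -480 (R(f, X) = (2*6*(2 + 6))*(-2 - 3) = (2*6*8)*(-5) = 96*(-5) = -480)
F(l, c) = 2 + l
F(4, 6) + 5*R(-2, -5) = (2 + 4) + 5*(-480) = 6 - 2400 = -2394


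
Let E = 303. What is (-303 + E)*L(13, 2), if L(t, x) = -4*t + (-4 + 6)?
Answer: 0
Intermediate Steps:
L(t, x) = 2 - 4*t (L(t, x) = -4*t + 2 = 2 - 4*t)
(-303 + E)*L(13, 2) = (-303 + 303)*(2 - 4*13) = 0*(2 - 52) = 0*(-50) = 0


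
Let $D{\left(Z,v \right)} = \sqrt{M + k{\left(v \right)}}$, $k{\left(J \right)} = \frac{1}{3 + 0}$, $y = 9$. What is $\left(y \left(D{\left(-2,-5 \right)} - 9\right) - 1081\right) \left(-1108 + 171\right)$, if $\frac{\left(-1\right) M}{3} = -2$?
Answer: $1088794 - 2811 \sqrt{57} \approx 1.0676 \cdot 10^{6}$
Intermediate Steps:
$M = 6$ ($M = \left(-3\right) \left(-2\right) = 6$)
$k{\left(J \right)} = \frac{1}{3}$
$D{\left(Z,v \right)} = \frac{\sqrt{57}}{3}$ ($D{\left(Z,v \right)} = \sqrt{6 + \frac{1}{3}} = \sqrt{\frac{19}{3}} = \frac{\sqrt{57}}{3}$)
$\left(y \left(D{\left(-2,-5 \right)} - 9\right) - 1081\right) \left(-1108 + 171\right) = \left(9 \left(\frac{\sqrt{57}}{3} - 9\right) - 1081\right) \left(-1108 + 171\right) = \left(9 \left(-9 + \frac{\sqrt{57}}{3}\right) - 1081\right) \left(-937\right) = \left(\left(-81 + 3 \sqrt{57}\right) - 1081\right) \left(-937\right) = \left(-1162 + 3 \sqrt{57}\right) \left(-937\right) = 1088794 - 2811 \sqrt{57}$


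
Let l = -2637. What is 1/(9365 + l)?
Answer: 1/6728 ≈ 0.00014863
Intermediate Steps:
1/(9365 + l) = 1/(9365 - 2637) = 1/6728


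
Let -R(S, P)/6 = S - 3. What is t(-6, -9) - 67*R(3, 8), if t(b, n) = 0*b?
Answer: 0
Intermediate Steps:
t(b, n) = 0
R(S, P) = 18 - 6*S (R(S, P) = -6*(S - 3) = -6*(-3 + S) = 18 - 6*S)
t(-6, -9) - 67*R(3, 8) = 0 - 67*(18 - 6*3) = 0 - 67*(18 - 18) = 0 - 67*0 = 0 + 0 = 0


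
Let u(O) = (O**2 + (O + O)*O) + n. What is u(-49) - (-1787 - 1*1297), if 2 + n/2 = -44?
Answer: 10195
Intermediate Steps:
n = -92 (n = -4 + 2*(-44) = -4 - 88 = -92)
u(O) = -92 + 3*O**2 (u(O) = (O**2 + (O + O)*O) - 92 = (O**2 + (2*O)*O) - 92 = (O**2 + 2*O**2) - 92 = 3*O**2 - 92 = -92 + 3*O**2)
u(-49) - (-1787 - 1*1297) = (-92 + 3*(-49)**2) - (-1787 - 1*1297) = (-92 + 3*2401) - (-1787 - 1297) = (-92 + 7203) - 1*(-3084) = 7111 + 3084 = 10195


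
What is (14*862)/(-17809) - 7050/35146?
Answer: -274847689/312957557 ≈ -0.87823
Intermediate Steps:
(14*862)/(-17809) - 7050/35146 = 12068*(-1/17809) - 7050*1/35146 = -12068/17809 - 3525/17573 = -274847689/312957557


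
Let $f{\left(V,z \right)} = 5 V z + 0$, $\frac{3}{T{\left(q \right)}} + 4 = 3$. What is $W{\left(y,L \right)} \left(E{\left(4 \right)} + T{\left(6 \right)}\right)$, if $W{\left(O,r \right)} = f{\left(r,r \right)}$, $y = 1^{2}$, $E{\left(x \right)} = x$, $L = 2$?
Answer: $20$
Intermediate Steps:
$T{\left(q \right)} = -3$ ($T{\left(q \right)} = \frac{3}{-4 + 3} = \frac{3}{-1} = 3 \left(-1\right) = -3$)
$f{\left(V,z \right)} = 5 V z$ ($f{\left(V,z \right)} = 5 V z + 0 = 5 V z$)
$y = 1$
$W{\left(O,r \right)} = 5 r^{2}$ ($W{\left(O,r \right)} = 5 r r = 5 r^{2}$)
$W{\left(y,L \right)} \left(E{\left(4 \right)} + T{\left(6 \right)}\right) = 5 \cdot 2^{2} \left(4 - 3\right) = 5 \cdot 4 \cdot 1 = 20 \cdot 1 = 20$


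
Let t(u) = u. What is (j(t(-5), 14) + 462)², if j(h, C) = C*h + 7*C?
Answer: 240100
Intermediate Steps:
j(h, C) = 7*C + C*h
(j(t(-5), 14) + 462)² = (14*(7 - 5) + 462)² = (14*2 + 462)² = (28 + 462)² = 490² = 240100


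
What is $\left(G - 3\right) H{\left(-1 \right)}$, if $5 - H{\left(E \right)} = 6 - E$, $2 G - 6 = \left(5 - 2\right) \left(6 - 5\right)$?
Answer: $-3$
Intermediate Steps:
$G = \frac{9}{2}$ ($G = 3 + \frac{\left(5 - 2\right) \left(6 - 5\right)}{2} = 3 + \frac{3 \cdot 1}{2} = 3 + \frac{1}{2} \cdot 3 = 3 + \frac{3}{2} = \frac{9}{2} \approx 4.5$)
$H{\left(E \right)} = -1 + E$ ($H{\left(E \right)} = 5 - \left(6 - E\right) = 5 + \left(-6 + E\right) = -1 + E$)
$\left(G - 3\right) H{\left(-1 \right)} = \left(\frac{9}{2} - 3\right) \left(-1 - 1\right) = \frac{3}{2} \left(-2\right) = -3$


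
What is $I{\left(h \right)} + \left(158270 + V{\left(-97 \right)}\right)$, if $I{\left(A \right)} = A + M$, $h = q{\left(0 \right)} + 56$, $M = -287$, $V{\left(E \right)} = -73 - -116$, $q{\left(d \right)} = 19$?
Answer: $158101$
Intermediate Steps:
$V{\left(E \right)} = 43$ ($V{\left(E \right)} = -73 + 116 = 43$)
$h = 75$ ($h = 19 + 56 = 75$)
$I{\left(A \right)} = -287 + A$ ($I{\left(A \right)} = A - 287 = -287 + A$)
$I{\left(h \right)} + \left(158270 + V{\left(-97 \right)}\right) = \left(-287 + 75\right) + \left(158270 + 43\right) = -212 + 158313 = 158101$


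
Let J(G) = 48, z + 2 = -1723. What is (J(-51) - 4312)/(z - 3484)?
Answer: 4264/5209 ≈ 0.81858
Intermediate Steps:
z = -1725 (z = -2 - 1723 = -1725)
(J(-51) - 4312)/(z - 3484) = (48 - 4312)/(-1725 - 3484) = -4264/(-5209) = -4264*(-1/5209) = 4264/5209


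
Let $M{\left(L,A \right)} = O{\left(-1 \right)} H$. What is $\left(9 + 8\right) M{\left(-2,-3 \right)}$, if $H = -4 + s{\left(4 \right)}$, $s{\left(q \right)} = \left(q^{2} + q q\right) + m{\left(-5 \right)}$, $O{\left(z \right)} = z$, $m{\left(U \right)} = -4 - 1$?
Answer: $-391$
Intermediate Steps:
$m{\left(U \right)} = -5$
$s{\left(q \right)} = -5 + 2 q^{2}$ ($s{\left(q \right)} = \left(q^{2} + q q\right) - 5 = \left(q^{2} + q^{2}\right) - 5 = 2 q^{2} - 5 = -5 + 2 q^{2}$)
$H = 23$ ($H = -4 - \left(5 - 2 \cdot 4^{2}\right) = -4 + \left(-5 + 2 \cdot 16\right) = -4 + \left(-5 + 32\right) = -4 + 27 = 23$)
$M{\left(L,A \right)} = -23$ ($M{\left(L,A \right)} = \left(-1\right) 23 = -23$)
$\left(9 + 8\right) M{\left(-2,-3 \right)} = \left(9 + 8\right) \left(-23\right) = 17 \left(-23\right) = -391$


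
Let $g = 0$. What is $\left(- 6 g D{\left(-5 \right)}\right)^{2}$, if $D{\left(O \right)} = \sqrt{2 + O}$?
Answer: $0$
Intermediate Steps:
$\left(- 6 g D{\left(-5 \right)}\right)^{2} = \left(\left(-6\right) 0 \sqrt{2 - 5}\right)^{2} = \left(0 \sqrt{-3}\right)^{2} = \left(0 i \sqrt{3}\right)^{2} = 0^{2} = 0$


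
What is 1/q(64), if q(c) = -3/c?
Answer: -64/3 ≈ -21.333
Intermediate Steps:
1/q(64) = 1/(-3/64) = -64/3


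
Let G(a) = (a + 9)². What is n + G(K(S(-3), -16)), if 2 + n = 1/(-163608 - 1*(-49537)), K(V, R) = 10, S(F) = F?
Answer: 40951488/114071 ≈ 359.00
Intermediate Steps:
n = -228143/114071 (n = -2 + 1/(-163608 - 1*(-49537)) = -2 + 1/(-163608 + 49537) = -2 + 1/(-114071) = -2 - 1/114071 = -228143/114071 ≈ -2.0000)
G(a) = (9 + a)²
n + G(K(S(-3), -16)) = -228143/114071 + (9 + 10)² = -228143/114071 + 19² = -228143/114071 + 361 = 40951488/114071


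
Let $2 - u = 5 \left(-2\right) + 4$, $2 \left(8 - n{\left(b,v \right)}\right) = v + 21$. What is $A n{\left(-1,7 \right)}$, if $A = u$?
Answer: $-48$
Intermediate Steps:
$n{\left(b,v \right)} = - \frac{5}{2} - \frac{v}{2}$ ($n{\left(b,v \right)} = 8 - \frac{v + 21}{2} = 8 - \frac{21 + v}{2} = 8 - \left(\frac{21}{2} + \frac{v}{2}\right) = - \frac{5}{2} - \frac{v}{2}$)
$u = 8$ ($u = 2 - \left(5 \left(-2\right) + 4\right) = 2 - \left(-10 + 4\right) = 2 - -6 = 2 + 6 = 8$)
$A = 8$
$A n{\left(-1,7 \right)} = 8 \left(- \frac{5}{2} - \frac{7}{2}\right) = 8 \left(-6\right) = -48$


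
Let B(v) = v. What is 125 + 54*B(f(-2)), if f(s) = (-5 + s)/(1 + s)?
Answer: 503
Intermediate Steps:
f(s) = (-5 + s)/(1 + s)
125 + 54*B(f(-2)) = 125 + 54*((-5 - 2)/(1 - 2)) = 125 + 54*(-7/(-1)) = 125 + 54*(-1*(-7)) = 125 + 54*7 = 125 + 378 = 503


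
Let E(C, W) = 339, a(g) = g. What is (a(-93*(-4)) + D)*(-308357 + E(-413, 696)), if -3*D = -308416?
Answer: -95341427576/3 ≈ -3.1780e+10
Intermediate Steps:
D = 308416/3 (D = -⅓*(-308416) = 308416/3 ≈ 1.0281e+5)
(a(-93*(-4)) + D)*(-308357 + E(-413, 696)) = (-93*(-4) + 308416/3)*(-308357 + 339) = (372 + 308416/3)*(-308018) = (309532/3)*(-308018) = -95341427576/3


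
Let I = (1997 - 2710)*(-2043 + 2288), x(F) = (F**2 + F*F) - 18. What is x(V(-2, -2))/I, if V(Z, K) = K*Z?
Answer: -2/24955 ≈ -8.0144e-5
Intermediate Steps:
x(F) = -18 + 2*F**2 (x(F) = (F**2 + F**2) - 18 = 2*F**2 - 18 = -18 + 2*F**2)
I = -174685 (I = -713*245 = -174685)
x(V(-2, -2))/I = (-18 + 2*(-2*(-2))**2)/(-174685) = (-18 + 2*4**2)*(-1/174685) = (-18 + 2*16)*(-1/174685) = (-18 + 32)*(-1/174685) = 14*(-1/174685) = -2/24955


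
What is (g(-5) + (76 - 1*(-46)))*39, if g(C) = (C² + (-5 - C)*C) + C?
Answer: 5538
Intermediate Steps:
g(C) = C + C² + C*(-5 - C) (g(C) = (C² + C*(-5 - C)) + C = C + C² + C*(-5 - C))
(g(-5) + (76 - 1*(-46)))*39 = (-4*(-5) + (76 - 1*(-46)))*39 = (20 + (76 + 46))*39 = (20 + 122)*39 = 142*39 = 5538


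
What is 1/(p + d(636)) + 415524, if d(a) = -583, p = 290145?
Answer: 120319960489/289562 ≈ 4.1552e+5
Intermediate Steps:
1/(p + d(636)) + 415524 = 1/(290145 - 583) + 415524 = 1/289562 + 415524 = 120319960489/289562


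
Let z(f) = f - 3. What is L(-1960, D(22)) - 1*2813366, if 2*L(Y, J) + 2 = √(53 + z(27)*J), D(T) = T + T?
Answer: -2813367 + √1109/2 ≈ -2.8134e+6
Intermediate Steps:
z(f) = -3 + f
D(T) = 2*T
L(Y, J) = -1 + √(53 + 24*J)/2 (L(Y, J) = -1 + √(53 + (-3 + 27)*J)/2 = -1 + √(53 + 24*J)/2)
L(-1960, D(22)) - 1*2813366 = (-1 + √(53 + 24*(2*22))/2) - 1*2813366 = (-1 + √(53 + 24*44)/2) - 2813366 = (-1 + √(53 + 1056)/2) - 2813366 = (-1 + √1109/2) - 2813366 = -2813367 + √1109/2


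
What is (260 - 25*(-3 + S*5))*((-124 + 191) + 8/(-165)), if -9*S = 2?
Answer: 7213691/297 ≈ 24289.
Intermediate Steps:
S = -2/9 (S = -⅑*2 = -2/9 ≈ -0.22222)
(260 - 25*(-3 + S*5))*((-124 + 191) + 8/(-165)) = (260 - 25*(-3 - 2/9*5))*((-124 + 191) + 8/(-165)) = (260 - 25*(-3 - 10/9))*(67 + 8*(-1/165)) = (260 - 25*(-37/9))*(67 - 8/165) = (260 + 925/9)*(11047/165) = (3265/9)*(11047/165) = 7213691/297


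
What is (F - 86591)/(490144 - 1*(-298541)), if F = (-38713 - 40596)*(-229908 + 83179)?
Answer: 775789578/52579 ≈ 14755.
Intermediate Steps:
F = 11636930261 (F = -79309*(-146729) = 11636930261)
(F - 86591)/(490144 - 1*(-298541)) = (11636930261 - 86591)/(490144 - 1*(-298541)) = 11636843670/(490144 + 298541) = 11636843670/788685 = 11636843670*(1/788685) = 775789578/52579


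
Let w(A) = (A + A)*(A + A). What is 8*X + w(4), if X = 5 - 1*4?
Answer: 72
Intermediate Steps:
w(A) = 4*A**2 (w(A) = (2*A)*(2*A) = 4*A**2)
X = 1 (X = 5 - 4 = 1)
8*X + w(4) = 8*1 + 4*4**2 = 8 + 4*16 = 8 + 64 = 72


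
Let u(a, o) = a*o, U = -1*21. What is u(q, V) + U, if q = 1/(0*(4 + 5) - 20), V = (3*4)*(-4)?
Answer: -93/5 ≈ -18.600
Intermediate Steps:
U = -21
V = -48 (V = 12*(-4) = -48)
q = -1/20 (q = 1/(0*9 - 20) = 1/(0 - 20) = 1/(-20) = -1/20 ≈ -0.050000)
u(q, V) + U = -1/20*(-48) - 21 = 12/5 - 21 = -93/5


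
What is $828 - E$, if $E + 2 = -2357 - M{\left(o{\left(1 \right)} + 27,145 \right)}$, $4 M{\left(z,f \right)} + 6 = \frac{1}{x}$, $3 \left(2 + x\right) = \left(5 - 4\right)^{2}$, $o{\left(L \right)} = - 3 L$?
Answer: $\frac{63707}{20} \approx 3185.4$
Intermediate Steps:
$x = - \frac{5}{3}$ ($x = -2 + \frac{\left(5 - 4\right)^{2}}{3} = -2 + \frac{1^{2}}{3} = -2 + \frac{1}{3} \cdot 1 = -2 + \frac{1}{3} = - \frac{5}{3} \approx -1.6667$)
$M{\left(z,f \right)} = - \frac{33}{20}$ ($M{\left(z,f \right)} = - \frac{3}{2} + \frac{1}{4 \left(- \frac{5}{3}\right)} = - \frac{3}{2} + \frac{1}{4} \left(- \frac{3}{5}\right) = - \frac{3}{2} - \frac{3}{20} = - \frac{33}{20}$)
$E = - \frac{47147}{20}$ ($E = -2 - \frac{47107}{20} = - \frac{47147}{20} \approx -2357.4$)
$828 - E = 828 - - \frac{47147}{20} = 828 + \frac{47147}{20} = \frac{63707}{20}$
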